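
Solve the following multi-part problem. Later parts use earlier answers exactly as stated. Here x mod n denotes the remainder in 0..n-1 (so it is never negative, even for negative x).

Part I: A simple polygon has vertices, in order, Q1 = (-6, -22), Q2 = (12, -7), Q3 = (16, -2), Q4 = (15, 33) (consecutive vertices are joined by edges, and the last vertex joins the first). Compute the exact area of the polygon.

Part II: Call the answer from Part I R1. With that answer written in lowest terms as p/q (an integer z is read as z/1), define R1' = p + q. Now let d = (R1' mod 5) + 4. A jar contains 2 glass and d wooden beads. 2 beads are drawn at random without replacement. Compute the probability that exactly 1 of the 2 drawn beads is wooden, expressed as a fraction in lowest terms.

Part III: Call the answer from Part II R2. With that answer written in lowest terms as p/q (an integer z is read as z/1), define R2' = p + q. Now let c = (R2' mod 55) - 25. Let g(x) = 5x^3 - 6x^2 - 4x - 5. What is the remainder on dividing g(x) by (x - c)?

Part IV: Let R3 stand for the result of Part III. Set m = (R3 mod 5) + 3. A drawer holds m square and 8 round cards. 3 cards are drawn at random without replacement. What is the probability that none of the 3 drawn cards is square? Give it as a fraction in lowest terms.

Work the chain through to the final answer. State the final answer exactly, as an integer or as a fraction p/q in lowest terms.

Part I: cross terms: (-6*-7 - 12*-22)=306, (12*-2 - 16*-7)=88, (16*33 - 15*-2)=558, (15*-22 - -6*33)=-132; twice the area = |820| = 820; area = 410; answer 410
Part II: R1 = 410; threaded value p + q = 411; d = 5; total draws C(7,2) = 21; favorable C(5,1)*C(2,1) = 10; P = 10/21; answer 10/21
Part III: R2 = 10/21; threaded value p + q = 31; c = 6; remainder = value at the root: 5*(6)^3 - 6*(6)^2 - 4*(6)^1 - 5 = (1080) + (-216) + (-24) + (-5) = 835; answer 835
Part IV: R3 = 835; m = 3; total draws C(11,3) = 165; favorable C(8,3) = 56; P = 56/165; answer 56/165

56/165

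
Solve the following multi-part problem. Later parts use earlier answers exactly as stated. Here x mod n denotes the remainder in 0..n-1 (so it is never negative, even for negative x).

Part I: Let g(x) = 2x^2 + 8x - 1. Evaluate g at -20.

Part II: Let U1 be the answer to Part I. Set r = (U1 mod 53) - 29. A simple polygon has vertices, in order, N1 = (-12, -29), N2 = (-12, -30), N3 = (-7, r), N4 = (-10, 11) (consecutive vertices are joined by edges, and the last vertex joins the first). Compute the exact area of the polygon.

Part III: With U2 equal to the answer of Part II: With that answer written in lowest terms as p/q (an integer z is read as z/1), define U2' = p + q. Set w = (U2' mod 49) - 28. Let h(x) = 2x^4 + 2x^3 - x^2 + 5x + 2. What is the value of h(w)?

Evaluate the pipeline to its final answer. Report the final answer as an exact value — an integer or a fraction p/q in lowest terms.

534706

Part I: 2*(-20)^2 + 8*(-20)^1 - 1 = (800) + (-160) + (-1) = 639; answer 639
Part II: U1 = 639; r = -26; cross terms: (-12*-30 - -12*-29)=12, (-12*-26 - -7*-30)=102, (-7*11 - -10*-26)=-337, (-10*-29 - -12*11)=422; twice the area = |199| = 199; area = 199/2; answer 199/2
Part III: U2 = 199/2; threaded value p + q = 201; w = -23; 2*(-23)^4 + 2*(-23)^3 - 1*(-23)^2 + 5*(-23)^1 + 2 = (559682) + (-24334) + (-529) + (-115) + (2) = 534706; answer 534706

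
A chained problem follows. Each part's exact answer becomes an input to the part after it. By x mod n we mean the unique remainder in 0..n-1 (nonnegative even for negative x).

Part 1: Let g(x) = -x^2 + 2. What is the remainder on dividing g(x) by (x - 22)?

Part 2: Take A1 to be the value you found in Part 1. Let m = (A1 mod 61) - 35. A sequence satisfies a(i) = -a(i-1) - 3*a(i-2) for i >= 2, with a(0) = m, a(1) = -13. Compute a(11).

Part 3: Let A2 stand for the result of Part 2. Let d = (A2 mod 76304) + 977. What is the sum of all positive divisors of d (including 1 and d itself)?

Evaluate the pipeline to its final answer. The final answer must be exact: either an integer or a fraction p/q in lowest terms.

134064

Part 1: remainder = value at the root: -1*(22)^2 + 2 = (-484) + (2) = -482; answer -482
Part 2: A1 = -482; m = -29; a(2) = -1*(-13) - 3*(-29) = 100; iterating: a(2)=100, a(3)=-61, a(4)=-239, a(5)=422, a(6)=295, a(7)=-1561, a(8)=676, a(9)=4007, a(10)=-6035, a(11)=-5986; answer -5986
Part 3: A2 = -5986; d = 71295; 71295 = 3 * 5 * 7^2 * 97; sigma = (1 + 3) * (1 + 5) * (1 + 7 + 49) * (1 + 97) = 4 * 6 * 57 * 98 = 134064; answer 134064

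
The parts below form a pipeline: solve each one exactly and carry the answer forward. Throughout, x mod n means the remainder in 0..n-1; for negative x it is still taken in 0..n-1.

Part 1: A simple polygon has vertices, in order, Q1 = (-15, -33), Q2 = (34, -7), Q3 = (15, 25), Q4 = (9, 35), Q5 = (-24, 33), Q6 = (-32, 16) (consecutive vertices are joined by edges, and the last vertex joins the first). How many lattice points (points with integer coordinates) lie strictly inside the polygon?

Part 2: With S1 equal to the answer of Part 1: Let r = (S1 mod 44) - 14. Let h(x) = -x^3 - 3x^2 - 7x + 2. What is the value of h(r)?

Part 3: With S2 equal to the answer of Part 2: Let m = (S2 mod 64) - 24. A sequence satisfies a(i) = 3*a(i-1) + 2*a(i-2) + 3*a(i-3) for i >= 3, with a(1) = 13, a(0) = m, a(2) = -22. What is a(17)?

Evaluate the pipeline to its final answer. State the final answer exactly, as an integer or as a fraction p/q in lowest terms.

Part 1: cross terms: (-15*-7 - 34*-33)=1227, (34*25 - 15*-7)=955, (15*35 - 9*25)=300, (9*33 - -24*35)=1137, (-24*16 - -32*33)=672, (-32*-33 - -15*16)=1296; twice the area = |5587| = 5587; area = 5587/2; boundary points = 1 + 1 + 2 + 1 + 1 + 1 = 7; strictly interior points = area - boundary/2 + 1 = 2791; answer 2791
Part 2: S1 = 2791; r = 5; -1*(5)^3 - 3*(5)^2 - 7*(5)^1 + 2 = (-125) + (-75) + (-35) + (2) = -233; answer -233
Part 3: S2 = -233; m = -1; a(3) = 3*(-22) + 2*(13) + 3*(-1) = -43; iterating: a(3)=-43, a(4)=-134, a(5)=-554, a(6)=-2059, a(7)=-7687, a(8)=-28841, a(9)=-108074, a(10)=-404965, a(11)=-1517566, a(12)=-5686850, a(13)=-21310577, a(14)=-79858129, a(15)=-299256091, a(16)=-1121416262, a(17)=-4202335355; answer -4202335355

-4202335355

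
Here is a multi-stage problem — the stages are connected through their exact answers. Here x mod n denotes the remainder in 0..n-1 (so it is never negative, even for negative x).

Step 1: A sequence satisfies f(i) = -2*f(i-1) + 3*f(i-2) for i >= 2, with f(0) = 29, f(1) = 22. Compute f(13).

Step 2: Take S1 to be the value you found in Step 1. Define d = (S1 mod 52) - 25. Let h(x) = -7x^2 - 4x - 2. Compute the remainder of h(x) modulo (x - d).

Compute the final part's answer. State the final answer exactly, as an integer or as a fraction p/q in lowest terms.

Step 1: f(2) = -2*(22) + 3*(29) = 43; iterating: f(2)=43, f(3)=-20, f(4)=169, f(5)=-398, f(6)=1303, f(7)=-3800, f(8)=11509, f(9)=-34418, f(10)=103363, f(11)=-309980, f(12)=930049, f(13)=-2790038; answer -2790038
Step 2: S1 = -2790038; d = -3; remainder = value at the root: -7*(-3)^2 - 4*(-3)^1 - 2 = (-63) + (12) + (-2) = -53; answer -53

-53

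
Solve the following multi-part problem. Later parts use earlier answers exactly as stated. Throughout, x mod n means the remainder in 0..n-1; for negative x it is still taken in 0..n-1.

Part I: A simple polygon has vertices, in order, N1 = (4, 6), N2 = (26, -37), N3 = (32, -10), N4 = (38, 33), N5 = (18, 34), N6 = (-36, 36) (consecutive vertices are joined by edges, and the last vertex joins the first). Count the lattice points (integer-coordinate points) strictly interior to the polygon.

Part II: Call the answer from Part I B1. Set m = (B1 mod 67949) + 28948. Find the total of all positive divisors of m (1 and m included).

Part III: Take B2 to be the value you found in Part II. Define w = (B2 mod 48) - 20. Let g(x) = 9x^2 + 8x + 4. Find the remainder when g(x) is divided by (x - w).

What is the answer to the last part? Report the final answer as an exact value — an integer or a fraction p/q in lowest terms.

3444

Part I: cross terms: (4*-37 - 26*6)=-304, (26*-10 - 32*-37)=924, (32*33 - 38*-10)=1436, (38*34 - 18*33)=698, (18*36 - -36*34)=1872, (-36*6 - 4*36)=-360; twice the area = |4266| = 4266; area = 2133; boundary points = 1 + 3 + 1 + 1 + 2 + 10 = 18; strictly interior points = area - boundary/2 + 1 = 2125; answer 2125
Part II: B1 = 2125; m = 31073; 31073 = 7 * 23 * 193; sigma = (1 + 7) * (1 + 23) * (1 + 193) = 8 * 24 * 194 = 37248; answer 37248
Part III: B2 = 37248; w = -20; remainder = value at the root: 9*(-20)^2 + 8*(-20)^1 + 4 = (3600) + (-160) + (4) = 3444; answer 3444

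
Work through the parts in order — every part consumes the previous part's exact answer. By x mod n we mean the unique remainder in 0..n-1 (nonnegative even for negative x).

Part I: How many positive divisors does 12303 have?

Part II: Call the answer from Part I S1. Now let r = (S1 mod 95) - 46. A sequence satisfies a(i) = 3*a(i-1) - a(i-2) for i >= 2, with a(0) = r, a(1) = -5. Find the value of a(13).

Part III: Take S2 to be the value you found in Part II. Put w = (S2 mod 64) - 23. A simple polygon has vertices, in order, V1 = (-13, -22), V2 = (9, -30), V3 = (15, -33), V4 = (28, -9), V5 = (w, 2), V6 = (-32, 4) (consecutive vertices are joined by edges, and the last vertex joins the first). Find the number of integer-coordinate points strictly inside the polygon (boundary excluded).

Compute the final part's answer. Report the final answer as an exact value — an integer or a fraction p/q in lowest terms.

1121

Part I: 12303 = 3^2 * 1367; number of divisors = (2+1) * (1+1) = 6; answer 6
Part II: S1 = 6; r = -40; a(2) = 3*(-5) - 1*(-40) = 25; iterating: a(2)=25, a(3)=80, a(4)=215, a(5)=565, a(6)=1480, a(7)=3875, a(8)=10145, a(9)=26560, a(10)=69535, a(11)=182045, a(12)=476600, a(13)=1247755; answer 1247755
Part III: S2 = 1247755; w = -12; cross terms: (-13*-30 - 9*-22)=588, (9*-33 - 15*-30)=153, (15*-9 - 28*-33)=789, (28*2 - -12*-9)=-52, (-12*4 - -32*2)=16, (-32*-22 - -13*4)=756; twice the area = |2250| = 2250; area = 1125; boundary points = 2 + 3 + 1 + 1 + 2 + 1 = 10; strictly interior points = area - boundary/2 + 1 = 1121; answer 1121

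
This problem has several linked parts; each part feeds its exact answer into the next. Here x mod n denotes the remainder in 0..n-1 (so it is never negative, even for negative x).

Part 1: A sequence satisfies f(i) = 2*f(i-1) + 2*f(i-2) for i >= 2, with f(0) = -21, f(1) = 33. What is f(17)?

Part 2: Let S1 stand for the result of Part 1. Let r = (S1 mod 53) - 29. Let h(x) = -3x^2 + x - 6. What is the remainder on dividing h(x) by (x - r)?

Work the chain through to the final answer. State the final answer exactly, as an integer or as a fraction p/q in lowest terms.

Part 1: f(2) = 2*(33) + 2*(-21) = 24; iterating: f(2)=24, f(3)=114, f(4)=276, f(5)=780, f(6)=2112, f(7)=5784, f(8)=15792, f(9)=43152, f(10)=117888, f(11)=322080, f(12)=879936, f(13)=2404032, f(14)=6567936, f(15)=17943936, f(16)=49023744, f(17)=133935360; answer 133935360
Part 2: S1 = 133935360; r = -15; remainder = value at the root: -3*(-15)^2 + 1*(-15)^1 - 6 = (-675) + (-15) + (-6) = -696; answer -696

-696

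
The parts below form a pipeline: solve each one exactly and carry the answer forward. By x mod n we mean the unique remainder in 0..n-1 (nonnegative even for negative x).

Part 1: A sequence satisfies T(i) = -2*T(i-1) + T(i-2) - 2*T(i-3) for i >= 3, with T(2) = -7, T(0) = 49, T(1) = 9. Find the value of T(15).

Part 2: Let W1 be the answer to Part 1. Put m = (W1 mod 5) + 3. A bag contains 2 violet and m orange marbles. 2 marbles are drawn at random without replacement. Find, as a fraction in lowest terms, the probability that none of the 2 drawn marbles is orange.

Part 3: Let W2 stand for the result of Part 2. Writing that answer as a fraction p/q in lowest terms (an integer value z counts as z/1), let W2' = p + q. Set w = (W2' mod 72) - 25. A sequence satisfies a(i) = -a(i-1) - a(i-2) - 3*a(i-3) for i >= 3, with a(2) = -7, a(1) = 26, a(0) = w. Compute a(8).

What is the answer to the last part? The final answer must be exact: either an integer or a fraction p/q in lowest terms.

Part 1: T(3) = -2*(-7) + 1*(9) - 2*(49) = -75; iterating: T(3)=-75, T(4)=125, T(5)=-311, T(6)=897, T(7)=-2355, T(8)=6229, T(9)=-16607, T(10)=44153, T(11)=-117371, T(12)=312109, T(13)=-829895, T(14)=2206641, T(15)=-5867395; answer -5867395
Part 2: W1 = -5867395; m = 3; total draws C(5,2) = 10; favorable C(2,2) = 1; P = 1/10; answer 1/10
Part 3: W2 = 1/10; threaded value p + q = 11; w = -14; a(3) = -1*(-7) - 1*(26) - 3*(-14) = 23; iterating: a(3)=23, a(4)=-94, a(5)=92, a(6)=-67, a(7)=257, a(8)=-466; answer -466

-466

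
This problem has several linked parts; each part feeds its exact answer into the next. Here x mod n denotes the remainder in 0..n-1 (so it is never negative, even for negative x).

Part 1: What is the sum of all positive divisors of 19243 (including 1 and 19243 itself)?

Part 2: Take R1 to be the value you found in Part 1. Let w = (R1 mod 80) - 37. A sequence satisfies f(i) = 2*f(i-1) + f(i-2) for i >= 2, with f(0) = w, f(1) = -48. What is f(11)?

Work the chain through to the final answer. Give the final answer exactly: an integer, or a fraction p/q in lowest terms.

-363554

Part 1: 19243 = 7 * 2749; sigma = (1 + 7) * (1 + 2749) = 8 * 2750 = 22000; answer 22000
Part 2: R1 = 22000; w = -37; f(2) = 2*(-48) + 1*(-37) = -133; iterating: f(2)=-133, f(3)=-314, f(4)=-761, f(5)=-1836, f(6)=-4433, f(7)=-10702, f(8)=-25837, f(9)=-62376, f(10)=-150589, f(11)=-363554; answer -363554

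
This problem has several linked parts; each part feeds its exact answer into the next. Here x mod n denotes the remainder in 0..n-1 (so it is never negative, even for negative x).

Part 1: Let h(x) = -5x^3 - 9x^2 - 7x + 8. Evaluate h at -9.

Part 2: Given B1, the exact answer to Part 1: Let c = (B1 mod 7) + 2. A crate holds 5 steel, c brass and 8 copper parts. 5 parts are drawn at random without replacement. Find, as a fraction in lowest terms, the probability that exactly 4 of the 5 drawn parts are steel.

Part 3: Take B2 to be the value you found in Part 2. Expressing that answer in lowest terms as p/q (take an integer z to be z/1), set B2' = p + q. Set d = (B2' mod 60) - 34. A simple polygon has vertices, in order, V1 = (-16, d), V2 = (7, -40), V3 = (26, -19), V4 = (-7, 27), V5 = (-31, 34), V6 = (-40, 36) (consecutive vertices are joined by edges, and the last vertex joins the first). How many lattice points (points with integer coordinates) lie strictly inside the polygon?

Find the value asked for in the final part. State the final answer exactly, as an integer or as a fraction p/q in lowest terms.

Part 1: -5*(-9)^3 - 9*(-9)^2 - 7*(-9)^1 + 8 = (3645) + (-729) + (63) + (8) = 2987; answer 2987
Part 2: B1 = 2987; c = 7; total draws C(20,5) = 15504; favorable C(5,4)*C(15,1) = 75; P = 25/5168; answer 25/5168
Part 3: B2 = 25/5168; threaded value p + q = 5193; d = -1; cross terms: (-16*-40 - 7*-1)=647, (7*-19 - 26*-40)=907, (26*27 - -7*-19)=569, (-7*34 - -31*27)=599, (-31*36 - -40*34)=244, (-40*-1 - -16*36)=616; twice the area = |3582| = 3582; area = 1791; boundary points = 1 + 1 + 1 + 1 + 1 + 1 = 6; strictly interior points = area - boundary/2 + 1 = 1789; answer 1789

1789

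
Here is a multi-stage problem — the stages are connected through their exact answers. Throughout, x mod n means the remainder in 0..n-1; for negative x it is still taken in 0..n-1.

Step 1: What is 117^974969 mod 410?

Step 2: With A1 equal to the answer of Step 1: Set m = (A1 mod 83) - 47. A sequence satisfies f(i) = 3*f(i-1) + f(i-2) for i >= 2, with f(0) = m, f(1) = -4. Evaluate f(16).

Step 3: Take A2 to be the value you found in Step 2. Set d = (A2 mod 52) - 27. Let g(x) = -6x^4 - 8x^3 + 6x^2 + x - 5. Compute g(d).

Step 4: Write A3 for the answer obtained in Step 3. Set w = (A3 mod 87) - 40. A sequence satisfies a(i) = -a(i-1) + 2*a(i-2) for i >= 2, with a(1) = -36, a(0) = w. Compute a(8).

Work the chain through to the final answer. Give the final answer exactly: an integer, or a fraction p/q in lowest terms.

Step 1: squarings mod 410: 117^1=117, 117^2=159, 117^4=271, 117^8=51, 117^16=141, 117^32=201, 117^64=221, 117^128=51, 117^256=141, 117^512=201, 117^1024=221, 117^2048=51, 117^4096=141, 117^8192=201, 117^16384=221, 117^32768=51, 117^65536=141, 117^131072=201, 117^262144=221, 117^524288=51; 117^974969 = 117^1 * 117^8 * 117^16 * 117^32 * 117^64 * 117^8192 * 117^16384 * 117^32768 * 117^131072 * 117^262144 * 117^524288 = 227 (mod 410); answer 227
Step 2: A1 = 227; m = 14; f(2) = 3*(-4) + 1*(14) = 2; iterating: f(2)=2, f(3)=2, f(4)=8, f(5)=26, f(6)=86, f(7)=284, f(8)=938, f(9)=3098, f(10)=10232, f(11)=33794, f(12)=111614, f(13)=368636, f(14)=1217522, f(15)=4021202, f(16)=13281128; answer 13281128
Step 3: A2 = 13281128; d = -11; -6*(-11)^4 - 8*(-11)^3 + 6*(-11)^2 + 1*(-11)^1 - 5 = (-87846) + (10648) + (726) + (-11) + (-5) = -76488; answer -76488
Step 4: A3 = -76488; w = 32; a(2) = -1*(-36) + 2*(32) = 100; iterating: a(2)=100, a(3)=-172, a(4)=372, a(5)=-716, a(6)=1460, a(7)=-2892, a(8)=5812; answer 5812

5812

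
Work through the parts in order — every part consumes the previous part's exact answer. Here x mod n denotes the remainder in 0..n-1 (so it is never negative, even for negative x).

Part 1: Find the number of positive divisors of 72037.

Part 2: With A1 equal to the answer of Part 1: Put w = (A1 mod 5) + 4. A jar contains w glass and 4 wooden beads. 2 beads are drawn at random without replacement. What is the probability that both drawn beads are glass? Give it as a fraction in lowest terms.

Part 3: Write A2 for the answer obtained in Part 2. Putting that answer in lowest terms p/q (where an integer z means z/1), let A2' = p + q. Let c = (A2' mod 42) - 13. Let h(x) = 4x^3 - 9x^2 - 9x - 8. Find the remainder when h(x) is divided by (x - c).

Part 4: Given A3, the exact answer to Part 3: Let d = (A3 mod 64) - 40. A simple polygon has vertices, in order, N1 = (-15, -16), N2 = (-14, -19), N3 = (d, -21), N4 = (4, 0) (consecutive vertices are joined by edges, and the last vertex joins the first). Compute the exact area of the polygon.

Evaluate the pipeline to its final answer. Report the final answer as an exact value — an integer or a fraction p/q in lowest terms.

Part 1: 72037 = 7 * 41 * 251; number of divisors = (1+1) * (1+1) * (1+1) = 8; answer 8
Part 2: A1 = 8; w = 7; total draws C(11,2) = 55; favorable C(7,2) = 21; P = 21/55; answer 21/55
Part 3: A2 = 21/55; threaded value p + q = 76; c = 21; remainder = value at the root: 4*(21)^3 - 9*(21)^2 - 9*(21)^1 - 8 = (37044) + (-3969) + (-189) + (-8) = 32878; answer 32878
Part 4: A3 = 32878; d = 6; cross terms: (-15*-19 - -14*-16)=61, (-14*-21 - 6*-19)=408, (6*0 - 4*-21)=84, (4*-16 - -15*0)=-64; twice the area = |489| = 489; area = 489/2; answer 489/2

489/2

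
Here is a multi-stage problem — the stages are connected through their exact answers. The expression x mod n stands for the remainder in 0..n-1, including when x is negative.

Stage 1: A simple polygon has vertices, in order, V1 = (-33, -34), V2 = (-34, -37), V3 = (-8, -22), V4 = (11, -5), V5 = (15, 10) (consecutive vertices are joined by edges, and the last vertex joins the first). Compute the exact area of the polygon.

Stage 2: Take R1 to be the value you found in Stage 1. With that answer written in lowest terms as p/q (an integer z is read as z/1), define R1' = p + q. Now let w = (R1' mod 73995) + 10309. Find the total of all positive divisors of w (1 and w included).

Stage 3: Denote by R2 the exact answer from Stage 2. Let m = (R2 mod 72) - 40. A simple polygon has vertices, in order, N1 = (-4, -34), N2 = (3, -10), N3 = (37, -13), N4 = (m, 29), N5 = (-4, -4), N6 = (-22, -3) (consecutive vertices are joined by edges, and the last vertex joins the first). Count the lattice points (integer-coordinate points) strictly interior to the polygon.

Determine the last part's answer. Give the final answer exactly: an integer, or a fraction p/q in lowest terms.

Stage 1: cross terms: (-33*-37 - -34*-34)=65, (-34*-22 - -8*-37)=452, (-8*-5 - 11*-22)=282, (11*10 - 15*-5)=185, (15*-34 - -33*10)=-180; twice the area = |804| = 804; area = 402; answer 402
Stage 2: R1 = 402; threaded value p + q = 403; w = 10712; 10712 = 2^3 * 13 * 103; sigma = (1 + 2 + 4 + 8) * (1 + 13) * (1 + 103) = 15 * 14 * 104 = 21840; answer 21840
Stage 3: R2 = 21840; m = -16; cross terms: (-4*-10 - 3*-34)=142, (3*-13 - 37*-10)=331, (37*29 - -16*-13)=865, (-16*-4 - -4*29)=180, (-4*-3 - -22*-4)=-76, (-22*-34 - -4*-3)=736; twice the area = |2178| = 2178; area = 1089; boundary points = 1 + 1 + 1 + 3 + 1 + 1 = 8; strictly interior points = area - boundary/2 + 1 = 1086; answer 1086

1086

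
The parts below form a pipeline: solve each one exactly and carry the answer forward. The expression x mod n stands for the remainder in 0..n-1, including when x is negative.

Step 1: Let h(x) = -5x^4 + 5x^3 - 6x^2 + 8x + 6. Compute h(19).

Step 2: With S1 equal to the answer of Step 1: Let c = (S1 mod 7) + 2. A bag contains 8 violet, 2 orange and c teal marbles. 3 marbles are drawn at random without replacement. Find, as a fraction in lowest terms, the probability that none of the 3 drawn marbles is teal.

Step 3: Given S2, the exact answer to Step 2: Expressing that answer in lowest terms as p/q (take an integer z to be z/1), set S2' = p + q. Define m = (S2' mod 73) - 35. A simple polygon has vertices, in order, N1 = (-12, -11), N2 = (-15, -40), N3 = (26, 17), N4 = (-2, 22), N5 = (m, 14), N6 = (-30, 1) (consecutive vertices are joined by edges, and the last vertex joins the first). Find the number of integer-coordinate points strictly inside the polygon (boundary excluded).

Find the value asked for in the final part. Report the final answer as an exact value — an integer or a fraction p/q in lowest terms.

1401

Step 1: -5*(19)^4 + 5*(19)^3 - 6*(19)^2 + 8*(19)^1 + 6 = (-651605) + (34295) + (-2166) + (152) + (6) = -619318; answer -619318
Step 2: S1 = -619318; c = 2; total draws C(12,3) = 220; favorable C(10,3) = 120; P = 6/11; answer 6/11
Step 3: S2 = 6/11; threaded value p + q = 17; m = -18; cross terms: (-12*-40 - -15*-11)=315, (-15*17 - 26*-40)=785, (26*22 - -2*17)=606, (-2*14 - -18*22)=368, (-18*1 - -30*14)=402, (-30*-11 - -12*1)=342; twice the area = |2818| = 2818; area = 1409; boundary points = 1 + 1 + 1 + 8 + 1 + 6 = 18; strictly interior points = area - boundary/2 + 1 = 1401; answer 1401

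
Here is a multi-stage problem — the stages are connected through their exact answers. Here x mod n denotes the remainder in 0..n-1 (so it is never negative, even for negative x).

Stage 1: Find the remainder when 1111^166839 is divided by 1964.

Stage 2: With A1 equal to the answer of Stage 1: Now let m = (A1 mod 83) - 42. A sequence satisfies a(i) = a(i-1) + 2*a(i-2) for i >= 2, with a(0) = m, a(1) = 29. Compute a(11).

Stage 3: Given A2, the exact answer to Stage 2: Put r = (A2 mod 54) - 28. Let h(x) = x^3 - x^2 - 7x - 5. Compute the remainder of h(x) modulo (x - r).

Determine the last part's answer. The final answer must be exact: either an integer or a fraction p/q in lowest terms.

240

Stage 1: squarings mod 1964: 1111^1=1111, 1111^2=929, 1111^4=845, 1111^8=1093, 1111^16=537, 1111^32=1625, 1111^64=1009, 1111^128=729, 1111^256=1161, 1111^512=617, 1111^1024=1637, 1111^2048=873, 1111^4096=97, 1111^8192=1553, 1111^16384=17, 1111^32768=289, 1111^65536=1033, 1111^131072=637; 1111^166839 = 1111^1 * 1111^2 * 1111^4 * 1111^16 * 1111^32 * 1111^128 * 1111^256 * 1111^512 * 1111^2048 * 1111^32768 * 1111^131072 = 203 (mod 1964); answer 203
Stage 2: A1 = 203; m = -5; a(2) = 1*(29) + 2*(-5) = 19; iterating: a(2)=19, a(3)=77, a(4)=115, a(5)=269, a(6)=499, a(7)=1037, a(8)=2035, a(9)=4109, a(10)=8179, a(11)=16397; answer 16397
Stage 3: A2 = 16397; r = 7; remainder = value at the root: 1*(7)^3 - 1*(7)^2 - 7*(7)^1 - 5 = (343) + (-49) + (-49) + (-5) = 240; answer 240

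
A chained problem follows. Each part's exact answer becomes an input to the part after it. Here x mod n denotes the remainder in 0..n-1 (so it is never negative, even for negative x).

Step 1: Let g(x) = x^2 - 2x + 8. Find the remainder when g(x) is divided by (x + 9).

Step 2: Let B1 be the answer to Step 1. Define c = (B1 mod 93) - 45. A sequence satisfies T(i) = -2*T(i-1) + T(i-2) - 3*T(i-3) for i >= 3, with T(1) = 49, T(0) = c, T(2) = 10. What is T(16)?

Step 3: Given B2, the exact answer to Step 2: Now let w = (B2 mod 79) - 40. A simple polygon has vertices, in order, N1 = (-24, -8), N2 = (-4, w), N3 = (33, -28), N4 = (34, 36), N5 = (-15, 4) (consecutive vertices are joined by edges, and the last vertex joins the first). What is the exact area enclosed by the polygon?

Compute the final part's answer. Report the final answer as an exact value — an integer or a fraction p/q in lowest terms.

2468

Step 1: remainder = value at the root: 1*(-9)^2 - 2*(-9)^1 + 8 = (81) + (18) + (8) = 107; answer 107
Step 2: B1 = 107; c = -31; T(3) = -2*(10) + 1*(49) - 3*(-31) = 122; iterating: T(3)=122, T(4)=-381, T(5)=854, T(6)=-2455, T(7)=6907, T(8)=-18831, T(9)=51934, T(10)=-143420, T(11)=395267, T(12)=-1089756, T(13)=3005039, T(14)=-8285635, T(15)=22845577, T(16)=-62991906; answer -62991906
Step 3: B2 = -62991906; w = -32; cross terms: (-24*-32 - -4*-8)=736, (-4*-28 - 33*-32)=1168, (33*36 - 34*-28)=2140, (34*4 - -15*36)=676, (-15*-8 - -24*4)=216; twice the area = |4936| = 4936; area = 2468; answer 2468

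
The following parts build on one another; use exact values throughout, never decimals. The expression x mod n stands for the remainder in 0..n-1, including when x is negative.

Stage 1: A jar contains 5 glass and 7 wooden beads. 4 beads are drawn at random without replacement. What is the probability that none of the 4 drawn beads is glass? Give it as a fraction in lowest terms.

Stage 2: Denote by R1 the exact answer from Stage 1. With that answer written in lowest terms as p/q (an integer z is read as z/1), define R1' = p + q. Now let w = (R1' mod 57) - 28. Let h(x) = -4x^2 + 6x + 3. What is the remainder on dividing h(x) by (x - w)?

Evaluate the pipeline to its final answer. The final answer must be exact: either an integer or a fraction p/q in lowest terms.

-1635

Stage 1: total draws C(12,4) = 495; favorable C(7,4) = 35; P = 7/99; answer 7/99
Stage 2: R1 = 7/99; threaded value p + q = 106; w = 21; remainder = value at the root: -4*(21)^2 + 6*(21)^1 + 3 = (-1764) + (126) + (3) = -1635; answer -1635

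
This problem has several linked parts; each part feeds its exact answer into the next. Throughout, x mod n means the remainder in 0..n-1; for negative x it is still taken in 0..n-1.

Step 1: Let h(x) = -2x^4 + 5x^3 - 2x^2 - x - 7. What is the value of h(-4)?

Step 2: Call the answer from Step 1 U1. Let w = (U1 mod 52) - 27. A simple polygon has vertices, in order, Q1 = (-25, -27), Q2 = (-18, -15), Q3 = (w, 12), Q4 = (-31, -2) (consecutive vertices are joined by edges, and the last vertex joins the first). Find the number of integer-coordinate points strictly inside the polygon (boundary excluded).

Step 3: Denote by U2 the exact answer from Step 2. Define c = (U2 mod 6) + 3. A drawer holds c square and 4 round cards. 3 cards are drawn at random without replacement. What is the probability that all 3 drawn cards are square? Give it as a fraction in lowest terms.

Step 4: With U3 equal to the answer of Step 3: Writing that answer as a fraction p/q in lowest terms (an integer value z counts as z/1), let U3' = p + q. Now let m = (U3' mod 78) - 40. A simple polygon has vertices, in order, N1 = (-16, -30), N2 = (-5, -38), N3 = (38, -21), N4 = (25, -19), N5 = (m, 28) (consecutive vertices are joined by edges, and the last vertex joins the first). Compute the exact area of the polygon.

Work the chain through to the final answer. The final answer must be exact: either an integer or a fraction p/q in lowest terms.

Step 1: -2*(-4)^4 + 5*(-4)^3 - 2*(-4)^2 - 1*(-4)^1 - 7 = (-512) + (-320) + (-32) + (4) + (-7) = -867; answer -867
Step 2: U1 = -867; w = -10; cross terms: (-25*-15 - -18*-27)=-111, (-18*12 - -10*-15)=-366, (-10*-2 - -31*12)=392, (-31*-27 - -25*-2)=787; twice the area = |702| = 702; area = 351; boundary points = 1 + 1 + 7 + 1 = 10; strictly interior points = area - boundary/2 + 1 = 347; answer 347
Step 3: U2 = 347; c = 8; total draws C(12,3) = 220; favorable C(8,3) = 56; P = 14/55; answer 14/55
Step 4: U3 = 14/55; threaded value p + q = 69; m = 29; cross terms: (-16*-38 - -5*-30)=458, (-5*-21 - 38*-38)=1549, (38*-19 - 25*-21)=-197, (25*28 - 29*-19)=1251, (29*-30 - -16*28)=-422; twice the area = |2639| = 2639; area = 2639/2; answer 2639/2

2639/2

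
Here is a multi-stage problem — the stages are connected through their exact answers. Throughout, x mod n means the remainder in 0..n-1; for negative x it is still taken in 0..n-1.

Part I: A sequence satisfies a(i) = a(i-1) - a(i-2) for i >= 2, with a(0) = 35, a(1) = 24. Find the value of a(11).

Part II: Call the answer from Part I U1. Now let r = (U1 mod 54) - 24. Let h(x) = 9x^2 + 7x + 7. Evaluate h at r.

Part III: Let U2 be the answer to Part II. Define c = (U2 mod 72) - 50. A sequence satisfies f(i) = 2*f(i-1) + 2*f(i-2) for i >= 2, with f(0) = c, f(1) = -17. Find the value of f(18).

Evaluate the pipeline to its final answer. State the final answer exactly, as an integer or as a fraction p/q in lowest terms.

-64166912

Part I: a(2) = 1*(24) - 1*(35) = -11; iterating: a(2)=-11, a(3)=-35, a(4)=-24, a(5)=11, a(6)=35, a(7)=24, a(8)=-11, a(9)=-35, a(10)=-24, a(11)=11; answer 11
Part II: U1 = 11; r = -13; 9*(-13)^2 + 7*(-13)^1 + 7 = (1521) + (-91) + (7) = 1437; answer 1437
Part III: U2 = 1437; c = 19; f(2) = 2*(-17) + 2*(19) = 4; iterating: f(2)=4, f(3)=-26, f(4)=-44, f(5)=-140, f(6)=-368, f(7)=-1016, f(8)=-2768, f(9)=-7568, f(10)=-20672, f(11)=-56480, f(12)=-154304, f(13)=-421568, f(14)=-1151744, f(15)=-3146624, f(16)=-8596736, f(17)=-23486720, f(18)=-64166912; answer -64166912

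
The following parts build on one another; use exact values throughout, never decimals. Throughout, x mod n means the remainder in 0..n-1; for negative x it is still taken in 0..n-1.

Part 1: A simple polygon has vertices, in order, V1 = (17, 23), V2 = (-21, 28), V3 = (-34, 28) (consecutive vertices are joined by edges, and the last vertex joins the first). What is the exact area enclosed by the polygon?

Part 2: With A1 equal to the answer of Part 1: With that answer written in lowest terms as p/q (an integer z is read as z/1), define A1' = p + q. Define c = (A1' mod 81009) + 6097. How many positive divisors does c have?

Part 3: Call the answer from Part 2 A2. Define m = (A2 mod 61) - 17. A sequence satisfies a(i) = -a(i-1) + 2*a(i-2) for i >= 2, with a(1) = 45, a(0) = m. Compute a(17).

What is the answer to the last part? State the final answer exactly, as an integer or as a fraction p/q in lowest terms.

2184545

Part 1: cross terms: (17*28 - -21*23)=959, (-21*28 - -34*28)=364, (-34*23 - 17*28)=-1258; twice the area = |65| = 65; area = 65/2; answer 65/2
Part 2: A1 = 65/2; threaded value p + q = 67; c = 6164; 6164 = 2^2 * 23 * 67; number of divisors = (2+1) * (1+1) * (1+1) = 12; answer 12
Part 3: A2 = 12; m = -5; a(2) = -1*(45) + 2*(-5) = -55; iterating: a(2)=-55, a(3)=145, a(4)=-255, a(5)=545, a(6)=-1055, a(7)=2145, a(8)=-4255, a(9)=8545, a(10)=-17055, a(11)=34145, a(12)=-68255, a(13)=136545, a(14)=-273055, a(15)=546145, a(16)=-1092255, a(17)=2184545; answer 2184545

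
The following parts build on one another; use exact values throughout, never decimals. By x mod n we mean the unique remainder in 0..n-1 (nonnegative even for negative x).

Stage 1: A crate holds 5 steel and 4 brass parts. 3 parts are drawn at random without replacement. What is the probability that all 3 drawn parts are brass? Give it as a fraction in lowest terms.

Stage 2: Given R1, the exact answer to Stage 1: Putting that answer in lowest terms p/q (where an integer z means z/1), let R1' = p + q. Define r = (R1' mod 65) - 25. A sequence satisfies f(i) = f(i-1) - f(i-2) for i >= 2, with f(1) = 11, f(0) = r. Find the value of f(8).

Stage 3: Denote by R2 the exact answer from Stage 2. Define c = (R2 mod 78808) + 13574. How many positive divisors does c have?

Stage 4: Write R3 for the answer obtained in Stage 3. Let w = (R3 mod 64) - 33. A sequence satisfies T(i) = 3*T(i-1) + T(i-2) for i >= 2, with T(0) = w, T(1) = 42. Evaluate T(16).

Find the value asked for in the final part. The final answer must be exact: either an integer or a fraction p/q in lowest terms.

Stage 1: total draws C(9,3) = 84; favorable C(4,3) = 4; P = 1/21; answer 1/21
Stage 2: R1 = 1/21; threaded value p + q = 22; r = -3; f(2) = 1*(11) - 1*(-3) = 14; iterating: f(2)=14, f(3)=3, f(4)=-11, f(5)=-14, f(6)=-3, f(7)=11, f(8)=14; answer 14
Stage 3: R2 = 14; c = 13588; 13588 = 2^2 * 43 * 79; number of divisors = (2+1) * (1+1) * (1+1) = 12; answer 12
Stage 4: R3 = 12; w = -21; T(2) = 3*(42) + 1*(-21) = 105; iterating: T(2)=105, T(3)=357, T(4)=1176, T(5)=3885, T(6)=12831, T(7)=42378, T(8)=139965, T(9)=462273, T(10)=1526784, T(11)=5042625, T(12)=16654659, T(13)=55006602, T(14)=181674465, T(15)=600029997, T(16)=1981764456; answer 1981764456

1981764456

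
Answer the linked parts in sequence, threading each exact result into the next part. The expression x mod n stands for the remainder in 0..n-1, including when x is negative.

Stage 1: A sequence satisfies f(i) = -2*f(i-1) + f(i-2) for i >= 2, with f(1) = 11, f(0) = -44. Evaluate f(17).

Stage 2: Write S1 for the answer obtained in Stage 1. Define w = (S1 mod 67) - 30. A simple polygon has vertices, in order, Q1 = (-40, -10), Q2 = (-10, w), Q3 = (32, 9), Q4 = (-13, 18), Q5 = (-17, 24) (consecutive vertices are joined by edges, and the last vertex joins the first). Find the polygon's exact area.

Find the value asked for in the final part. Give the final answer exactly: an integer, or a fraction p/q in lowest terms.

475/2

Stage 1: f(2) = -2*(11) + 1*(-44) = -66; iterating: f(2)=-66, f(3)=143, f(4)=-352, f(5)=847, f(6)=-2046, f(7)=4939, f(8)=-11924, f(9)=28787, f(10)=-69498, f(11)=167783, f(12)=-405064, f(13)=977911, f(14)=-2360886, f(15)=5699683, f(16)=-13760252, f(17)=33220187; answer 33220187
Stage 2: S1 = 33220187; w = 16; cross terms: (-40*16 - -10*-10)=-740, (-10*9 - 32*16)=-602, (32*18 - -13*9)=693, (-13*24 - -17*18)=-6, (-17*-10 - -40*24)=1130; twice the area = |475| = 475; area = 475/2; answer 475/2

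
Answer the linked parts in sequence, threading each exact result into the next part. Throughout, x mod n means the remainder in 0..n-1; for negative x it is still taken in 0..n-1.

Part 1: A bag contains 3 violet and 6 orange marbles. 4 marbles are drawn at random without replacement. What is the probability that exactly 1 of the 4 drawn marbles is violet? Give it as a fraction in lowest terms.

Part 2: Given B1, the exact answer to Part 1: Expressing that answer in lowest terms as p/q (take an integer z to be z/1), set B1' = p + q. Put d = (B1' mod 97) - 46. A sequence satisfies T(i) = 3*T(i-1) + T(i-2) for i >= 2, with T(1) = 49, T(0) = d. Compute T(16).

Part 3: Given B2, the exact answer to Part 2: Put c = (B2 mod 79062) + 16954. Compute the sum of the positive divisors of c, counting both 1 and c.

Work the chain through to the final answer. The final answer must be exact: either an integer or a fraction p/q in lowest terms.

Part 1: total draws C(9,4) = 126; favorable C(3,1)*C(6,3) = 60; P = 10/21; answer 10/21
Part 2: B1 = 10/21; threaded value p + q = 31; d = -15; T(2) = 3*(49) + 1*(-15) = 132; iterating: T(2)=132, T(3)=445, T(4)=1467, T(5)=4846, T(6)=16005, T(7)=52861, T(8)=174588, T(9)=576625, T(10)=1904463, T(11)=6290014, T(12)=20774505, T(13)=68613529, T(14)=226615092, T(15)=748458805, T(16)=2471991507; answer 2471991507
Part 3: B2 = 2471991507; c = 55969; 55969 = 97 * 577; sigma = (1 + 97) * (1 + 577) = 98 * 578 = 56644; answer 56644

56644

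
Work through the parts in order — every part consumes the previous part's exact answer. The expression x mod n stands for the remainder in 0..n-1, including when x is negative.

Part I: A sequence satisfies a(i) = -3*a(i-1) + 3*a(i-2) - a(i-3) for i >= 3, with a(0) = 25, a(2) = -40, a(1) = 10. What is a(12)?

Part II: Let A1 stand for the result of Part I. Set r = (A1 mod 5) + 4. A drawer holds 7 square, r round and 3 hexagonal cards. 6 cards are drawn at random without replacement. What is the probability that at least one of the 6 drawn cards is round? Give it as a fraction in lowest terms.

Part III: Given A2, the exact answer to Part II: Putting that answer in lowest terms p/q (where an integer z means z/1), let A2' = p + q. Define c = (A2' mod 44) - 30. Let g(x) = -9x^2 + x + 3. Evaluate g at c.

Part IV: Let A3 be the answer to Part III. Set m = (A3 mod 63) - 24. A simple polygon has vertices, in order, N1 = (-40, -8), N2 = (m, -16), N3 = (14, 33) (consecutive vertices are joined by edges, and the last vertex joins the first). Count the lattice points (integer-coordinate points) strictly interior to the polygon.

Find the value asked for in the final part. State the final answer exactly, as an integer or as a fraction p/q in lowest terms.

Part I: a(3) = -3*(-40) + 3*(10) - 1*(25) = 125; iterating: a(3)=125, a(4)=-505, a(5)=1930, a(6)=-7430, a(7)=28585, a(8)=-109975, a(9)=423110, a(10)=-1627840, a(11)=6262825, a(12)=-24095105; answer -24095105
Part II: A1 = -24095105; r = 4; total draws C(14,6) = 3003; complement C(10,6) = 210; favorable 3003 - 210 = 2793; P = 133/143; answer 133/143
Part III: A2 = 133/143; threaded value p + q = 276; c = -18; -9*(-18)^2 + 1*(-18)^1 + 3 = (-2916) + (-18) + (3) = -2931; answer -2931
Part IV: A3 = -2931; m = 6; cross terms: (-40*-16 - 6*-8)=688, (6*33 - 14*-16)=422, (14*-8 - -40*33)=1208; twice the area = |2318| = 2318; area = 1159; boundary points = 2 + 1 + 1 = 4; strictly interior points = area - boundary/2 + 1 = 1158; answer 1158

1158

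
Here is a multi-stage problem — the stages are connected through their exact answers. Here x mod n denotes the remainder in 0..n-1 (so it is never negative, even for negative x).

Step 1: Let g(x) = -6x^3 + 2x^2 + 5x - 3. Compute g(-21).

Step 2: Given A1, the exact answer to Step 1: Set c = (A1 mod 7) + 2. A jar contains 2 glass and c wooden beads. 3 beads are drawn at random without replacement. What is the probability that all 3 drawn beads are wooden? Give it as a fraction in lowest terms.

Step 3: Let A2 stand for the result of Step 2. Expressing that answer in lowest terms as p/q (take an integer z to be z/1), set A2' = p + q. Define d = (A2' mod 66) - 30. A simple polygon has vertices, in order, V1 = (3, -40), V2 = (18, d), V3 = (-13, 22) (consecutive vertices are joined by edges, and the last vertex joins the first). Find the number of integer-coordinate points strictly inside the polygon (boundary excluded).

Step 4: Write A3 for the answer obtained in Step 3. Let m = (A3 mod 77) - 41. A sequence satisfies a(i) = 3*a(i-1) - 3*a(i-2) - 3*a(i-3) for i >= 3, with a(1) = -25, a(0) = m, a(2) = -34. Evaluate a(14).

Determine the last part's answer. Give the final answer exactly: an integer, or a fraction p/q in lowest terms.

1712826

Step 1: -6*(-21)^3 + 2*(-21)^2 + 5*(-21)^1 - 3 = (55566) + (882) + (-105) + (-3) = 56340; answer 56340
Step 2: A1 = 56340; c = 6; total draws C(8,3) = 56; favorable C(6,3) = 20; P = 5/14; answer 5/14
Step 3: A2 = 5/14; threaded value p + q = 19; d = -11; cross terms: (3*-11 - 18*-40)=687, (18*22 - -13*-11)=253, (-13*-40 - 3*22)=454; twice the area = |1394| = 1394; area = 697; boundary points = 1 + 1 + 2 = 4; strictly interior points = area - boundary/2 + 1 = 696; answer 696
Step 4: A3 = 696; m = -38; a(3) = 3*(-34) - 3*(-25) - 3*(-38) = 87; iterating: a(3)=87, a(4)=438, a(5)=1155, a(6)=1890, a(7)=891, a(8)=-6462, a(9)=-27729, a(10)=-66474, a(11)=-96849, a(12)=-7938, a(13)=466155, a(14)=1712826; answer 1712826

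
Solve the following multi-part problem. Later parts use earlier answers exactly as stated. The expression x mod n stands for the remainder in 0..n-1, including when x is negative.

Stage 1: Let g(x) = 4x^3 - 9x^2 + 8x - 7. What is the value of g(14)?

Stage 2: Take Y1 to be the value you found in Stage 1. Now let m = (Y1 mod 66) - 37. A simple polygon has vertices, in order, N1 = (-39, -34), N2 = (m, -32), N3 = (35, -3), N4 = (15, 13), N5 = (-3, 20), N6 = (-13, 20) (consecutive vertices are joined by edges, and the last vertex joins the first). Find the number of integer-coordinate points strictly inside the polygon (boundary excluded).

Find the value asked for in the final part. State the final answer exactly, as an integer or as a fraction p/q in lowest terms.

1903

Stage 1: 4*(14)^3 - 9*(14)^2 + 8*(14)^1 - 7 = (10976) + (-1764) + (112) + (-7) = 9317; answer 9317
Stage 2: Y1 = 9317; m = -26; cross terms: (-39*-32 - -26*-34)=364, (-26*-3 - 35*-32)=1198, (35*13 - 15*-3)=500, (15*20 - -3*13)=339, (-3*20 - -13*20)=200, (-13*-34 - -39*20)=1222; twice the area = |3823| = 3823; area = 3823/2; boundary points = 1 + 1 + 4 + 1 + 10 + 2 = 19; strictly interior points = area - boundary/2 + 1 = 1903; answer 1903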